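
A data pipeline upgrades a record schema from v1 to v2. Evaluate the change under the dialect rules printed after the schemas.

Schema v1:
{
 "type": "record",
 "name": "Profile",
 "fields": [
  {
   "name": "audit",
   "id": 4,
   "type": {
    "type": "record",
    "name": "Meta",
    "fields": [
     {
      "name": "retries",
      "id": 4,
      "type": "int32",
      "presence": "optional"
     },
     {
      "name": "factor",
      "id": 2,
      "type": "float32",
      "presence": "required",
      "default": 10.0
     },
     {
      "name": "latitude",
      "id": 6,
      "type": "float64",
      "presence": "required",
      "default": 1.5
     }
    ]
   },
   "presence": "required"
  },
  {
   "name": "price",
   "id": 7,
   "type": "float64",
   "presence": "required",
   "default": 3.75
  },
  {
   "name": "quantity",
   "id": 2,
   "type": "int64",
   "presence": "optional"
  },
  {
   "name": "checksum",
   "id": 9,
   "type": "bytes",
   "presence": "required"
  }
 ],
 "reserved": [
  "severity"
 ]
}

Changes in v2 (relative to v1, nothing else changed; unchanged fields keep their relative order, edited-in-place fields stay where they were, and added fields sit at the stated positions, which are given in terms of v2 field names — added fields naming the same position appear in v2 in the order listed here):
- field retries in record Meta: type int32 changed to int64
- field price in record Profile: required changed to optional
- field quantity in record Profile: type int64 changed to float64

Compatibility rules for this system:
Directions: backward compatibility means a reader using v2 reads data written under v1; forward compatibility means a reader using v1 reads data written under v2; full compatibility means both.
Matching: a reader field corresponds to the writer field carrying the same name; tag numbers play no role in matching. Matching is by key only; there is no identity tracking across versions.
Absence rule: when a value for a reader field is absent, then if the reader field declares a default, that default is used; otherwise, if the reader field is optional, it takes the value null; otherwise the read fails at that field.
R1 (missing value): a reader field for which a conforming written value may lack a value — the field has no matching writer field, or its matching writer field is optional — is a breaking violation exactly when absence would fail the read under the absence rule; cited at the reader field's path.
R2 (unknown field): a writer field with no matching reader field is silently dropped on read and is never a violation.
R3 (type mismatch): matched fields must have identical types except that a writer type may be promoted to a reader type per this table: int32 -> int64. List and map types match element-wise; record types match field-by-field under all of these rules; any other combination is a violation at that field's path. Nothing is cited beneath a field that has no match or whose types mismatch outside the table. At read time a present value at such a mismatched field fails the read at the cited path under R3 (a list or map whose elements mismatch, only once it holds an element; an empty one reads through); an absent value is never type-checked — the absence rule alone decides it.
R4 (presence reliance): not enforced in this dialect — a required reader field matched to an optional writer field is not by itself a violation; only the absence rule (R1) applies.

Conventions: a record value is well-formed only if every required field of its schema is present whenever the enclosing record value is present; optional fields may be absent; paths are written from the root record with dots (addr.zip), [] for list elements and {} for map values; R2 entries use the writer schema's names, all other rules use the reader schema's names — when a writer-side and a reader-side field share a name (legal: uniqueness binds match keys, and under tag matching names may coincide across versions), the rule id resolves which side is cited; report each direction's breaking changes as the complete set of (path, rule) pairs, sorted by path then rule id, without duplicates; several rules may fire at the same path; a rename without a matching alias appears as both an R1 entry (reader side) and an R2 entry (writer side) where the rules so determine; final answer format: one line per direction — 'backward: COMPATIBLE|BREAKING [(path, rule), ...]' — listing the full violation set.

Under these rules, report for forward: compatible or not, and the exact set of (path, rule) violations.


the writer's type comes first in each Profile pair
forward for Profile (reader v1, writer v2):
  audit <- audit (Meta -> Meta, writer required)
  price <- price (float64 -> float64, writer optional)
  quantity <- quantity (float64 -> int64, writer optional)
  checksum <- checksum (bytes -> bytes, writer required)
  audit.retries <- audit.retries (int64 -> int32, writer optional)
  audit.factor <- audit.factor (float32 -> float32, writer required)
  audit.latitude <- audit.latitude (float64 -> float64, writer required)
  rule R3 violated at audit.retries
  rule R3 violated at quantity
  forward on Profile therefore BREAKING (2)
checking off the Profile differences that do not matter here:
  field price in record Profile: required changed to optional -> no rule fires on it in Profile's dialect; the asked verdict holds

forward: BREAKING [(audit.retries, R3), (quantity, R3)]


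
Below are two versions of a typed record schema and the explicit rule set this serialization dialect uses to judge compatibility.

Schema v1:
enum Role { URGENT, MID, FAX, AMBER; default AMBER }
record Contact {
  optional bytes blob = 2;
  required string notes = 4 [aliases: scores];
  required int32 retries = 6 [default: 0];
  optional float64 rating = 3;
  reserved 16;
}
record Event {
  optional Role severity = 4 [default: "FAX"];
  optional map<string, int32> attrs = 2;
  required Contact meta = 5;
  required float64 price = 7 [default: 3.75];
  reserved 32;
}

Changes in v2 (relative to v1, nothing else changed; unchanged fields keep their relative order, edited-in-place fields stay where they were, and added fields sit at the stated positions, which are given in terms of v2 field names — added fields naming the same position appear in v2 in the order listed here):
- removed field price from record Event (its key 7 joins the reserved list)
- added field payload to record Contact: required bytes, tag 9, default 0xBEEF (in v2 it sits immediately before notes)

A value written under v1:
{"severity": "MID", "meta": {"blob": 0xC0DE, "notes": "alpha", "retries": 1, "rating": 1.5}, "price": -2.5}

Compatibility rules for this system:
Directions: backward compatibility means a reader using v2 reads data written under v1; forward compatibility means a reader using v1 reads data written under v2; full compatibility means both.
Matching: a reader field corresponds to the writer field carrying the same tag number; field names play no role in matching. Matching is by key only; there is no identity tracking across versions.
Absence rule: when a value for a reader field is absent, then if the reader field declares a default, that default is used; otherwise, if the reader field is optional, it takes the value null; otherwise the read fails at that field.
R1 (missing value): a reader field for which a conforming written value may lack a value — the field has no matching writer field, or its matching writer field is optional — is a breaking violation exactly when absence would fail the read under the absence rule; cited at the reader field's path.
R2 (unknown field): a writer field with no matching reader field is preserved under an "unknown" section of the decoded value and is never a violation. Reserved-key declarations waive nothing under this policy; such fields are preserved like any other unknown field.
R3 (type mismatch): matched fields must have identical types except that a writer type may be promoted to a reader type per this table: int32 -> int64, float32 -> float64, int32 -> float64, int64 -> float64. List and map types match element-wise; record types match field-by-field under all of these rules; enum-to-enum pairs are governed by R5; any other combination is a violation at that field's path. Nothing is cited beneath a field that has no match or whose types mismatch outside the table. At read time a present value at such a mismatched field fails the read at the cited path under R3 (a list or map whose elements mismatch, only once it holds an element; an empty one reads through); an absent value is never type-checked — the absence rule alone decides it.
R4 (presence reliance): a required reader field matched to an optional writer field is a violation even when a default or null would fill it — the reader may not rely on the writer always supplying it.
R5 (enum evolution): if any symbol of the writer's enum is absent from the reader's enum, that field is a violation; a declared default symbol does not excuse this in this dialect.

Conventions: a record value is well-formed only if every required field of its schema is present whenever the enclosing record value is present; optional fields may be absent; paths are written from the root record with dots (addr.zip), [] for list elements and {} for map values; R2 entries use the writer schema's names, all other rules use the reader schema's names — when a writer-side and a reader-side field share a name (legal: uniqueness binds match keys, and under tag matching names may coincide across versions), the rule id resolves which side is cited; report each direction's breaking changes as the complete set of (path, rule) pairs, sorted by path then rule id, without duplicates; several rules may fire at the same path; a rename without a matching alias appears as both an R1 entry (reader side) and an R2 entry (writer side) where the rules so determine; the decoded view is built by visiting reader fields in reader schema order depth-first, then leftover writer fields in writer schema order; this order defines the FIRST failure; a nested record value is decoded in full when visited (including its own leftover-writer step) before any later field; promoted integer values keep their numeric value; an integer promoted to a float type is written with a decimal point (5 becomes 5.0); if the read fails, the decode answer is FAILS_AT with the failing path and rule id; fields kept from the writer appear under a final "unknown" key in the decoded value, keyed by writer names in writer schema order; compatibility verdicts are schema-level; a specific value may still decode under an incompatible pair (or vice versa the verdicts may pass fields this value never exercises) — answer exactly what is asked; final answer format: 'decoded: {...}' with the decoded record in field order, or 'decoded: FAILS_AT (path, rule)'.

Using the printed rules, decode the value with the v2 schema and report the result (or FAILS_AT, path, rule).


decoded: {"severity": "MID", "attrs": null, "meta": {"blob": 0xC0DE, "payload": 0xBEEF, "notes": "alpha", "retries": 1, "rating": 1.5}, "unknown": {"price": -2.5}}

arrows below run writer -> reader for Event
migrating the Event value to v2:
  severity := "MID"
  attrs := null (absent, optional -> null)
  meta.blob := 0xC0DE
  meta.payload := 0xBEEF (absent -> default)
  meta.notes := "alpha"
  meta.retries := 1
  meta.rating := 1.5
  writer price: kept under "unknown"
  => decoded: {"severity": "MID", "attrs": null, "meta": {"blob": 0xC0DE, "payload": 0xBEEF, "notes": "alpha", "retries": 1, "rating": 1.5}, "unknown": {"price": -2.5}}


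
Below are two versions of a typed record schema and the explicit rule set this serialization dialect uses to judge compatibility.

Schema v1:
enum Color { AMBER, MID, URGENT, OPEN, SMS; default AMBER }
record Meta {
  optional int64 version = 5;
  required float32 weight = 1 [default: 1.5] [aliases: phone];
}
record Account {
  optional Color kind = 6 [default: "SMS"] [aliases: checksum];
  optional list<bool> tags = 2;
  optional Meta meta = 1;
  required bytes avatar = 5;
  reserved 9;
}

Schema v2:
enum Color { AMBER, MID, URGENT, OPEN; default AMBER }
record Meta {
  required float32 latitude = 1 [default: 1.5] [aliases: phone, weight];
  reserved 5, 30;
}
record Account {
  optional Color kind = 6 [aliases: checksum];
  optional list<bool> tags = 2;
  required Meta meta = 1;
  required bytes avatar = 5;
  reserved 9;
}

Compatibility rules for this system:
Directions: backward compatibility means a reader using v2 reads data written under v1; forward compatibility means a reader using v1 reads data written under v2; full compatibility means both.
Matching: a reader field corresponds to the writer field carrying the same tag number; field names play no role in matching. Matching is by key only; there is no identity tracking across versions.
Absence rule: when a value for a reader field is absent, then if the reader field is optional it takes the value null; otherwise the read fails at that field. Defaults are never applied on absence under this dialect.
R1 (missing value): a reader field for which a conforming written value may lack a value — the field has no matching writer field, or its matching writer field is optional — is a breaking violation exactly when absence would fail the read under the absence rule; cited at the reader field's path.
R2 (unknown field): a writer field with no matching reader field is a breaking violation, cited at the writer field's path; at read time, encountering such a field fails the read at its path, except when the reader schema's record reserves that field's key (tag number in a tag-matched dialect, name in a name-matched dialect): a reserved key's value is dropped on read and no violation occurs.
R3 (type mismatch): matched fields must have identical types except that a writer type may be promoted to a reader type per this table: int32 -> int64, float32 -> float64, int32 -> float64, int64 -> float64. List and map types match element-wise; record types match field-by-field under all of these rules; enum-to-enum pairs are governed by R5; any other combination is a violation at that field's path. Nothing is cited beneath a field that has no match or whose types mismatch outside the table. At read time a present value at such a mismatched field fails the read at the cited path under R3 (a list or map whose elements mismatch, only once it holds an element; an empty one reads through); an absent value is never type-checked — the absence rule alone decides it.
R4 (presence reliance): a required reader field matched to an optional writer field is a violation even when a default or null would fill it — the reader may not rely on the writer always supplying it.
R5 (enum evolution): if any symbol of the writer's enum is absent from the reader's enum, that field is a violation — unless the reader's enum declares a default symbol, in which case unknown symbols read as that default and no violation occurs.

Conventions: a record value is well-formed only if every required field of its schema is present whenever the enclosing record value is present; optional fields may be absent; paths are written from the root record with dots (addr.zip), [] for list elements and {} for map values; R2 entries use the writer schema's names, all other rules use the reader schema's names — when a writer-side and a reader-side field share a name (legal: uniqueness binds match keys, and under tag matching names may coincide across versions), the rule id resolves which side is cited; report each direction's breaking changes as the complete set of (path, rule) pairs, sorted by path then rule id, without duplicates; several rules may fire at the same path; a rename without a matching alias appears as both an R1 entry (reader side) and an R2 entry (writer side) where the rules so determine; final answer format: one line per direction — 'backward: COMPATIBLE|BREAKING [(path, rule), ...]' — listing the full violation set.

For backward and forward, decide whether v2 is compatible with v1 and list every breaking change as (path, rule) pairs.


arrows below run writer -> reader for Account
checking backward for Account: reader v2 against writer v1:
  kind: paired with writer kind (Color -> Color; writer optional)
  tags: paired with writer tags (list<bool> -> list<bool>; writer optional)
  meta: paired with writer meta (Meta -> Meta; writer optional)
  avatar: paired with writer avatar (bytes -> bytes; writer required)
  meta.latitude: paired with writer meta.weight (float32 -> float32; writer required)
  writer meta.version: unknown to reader
  breaking: (meta, R1)
  breaking: (meta, R4)
  => backward verdict for Account: BREAKING, 2 violation(s)
checking forward for Account: reader v1 against writer v2:
  kind: paired with writer kind (Color -> Color; writer optional)
  tags: paired with writer tags (list<bool> -> list<bool>; writer optional)
  meta: paired with writer meta (Meta -> Meta; writer required)
  avatar: paired with writer avatar (bytes -> bytes; writer required)
  no writer field matches reader meta.version
  meta.weight: paired with writer meta.latitude (float32 -> float32; writer required)
  => forward: COMPATIBLE

backward: BREAKING [(meta, R1), (meta, R4)]; forward: COMPATIBLE []


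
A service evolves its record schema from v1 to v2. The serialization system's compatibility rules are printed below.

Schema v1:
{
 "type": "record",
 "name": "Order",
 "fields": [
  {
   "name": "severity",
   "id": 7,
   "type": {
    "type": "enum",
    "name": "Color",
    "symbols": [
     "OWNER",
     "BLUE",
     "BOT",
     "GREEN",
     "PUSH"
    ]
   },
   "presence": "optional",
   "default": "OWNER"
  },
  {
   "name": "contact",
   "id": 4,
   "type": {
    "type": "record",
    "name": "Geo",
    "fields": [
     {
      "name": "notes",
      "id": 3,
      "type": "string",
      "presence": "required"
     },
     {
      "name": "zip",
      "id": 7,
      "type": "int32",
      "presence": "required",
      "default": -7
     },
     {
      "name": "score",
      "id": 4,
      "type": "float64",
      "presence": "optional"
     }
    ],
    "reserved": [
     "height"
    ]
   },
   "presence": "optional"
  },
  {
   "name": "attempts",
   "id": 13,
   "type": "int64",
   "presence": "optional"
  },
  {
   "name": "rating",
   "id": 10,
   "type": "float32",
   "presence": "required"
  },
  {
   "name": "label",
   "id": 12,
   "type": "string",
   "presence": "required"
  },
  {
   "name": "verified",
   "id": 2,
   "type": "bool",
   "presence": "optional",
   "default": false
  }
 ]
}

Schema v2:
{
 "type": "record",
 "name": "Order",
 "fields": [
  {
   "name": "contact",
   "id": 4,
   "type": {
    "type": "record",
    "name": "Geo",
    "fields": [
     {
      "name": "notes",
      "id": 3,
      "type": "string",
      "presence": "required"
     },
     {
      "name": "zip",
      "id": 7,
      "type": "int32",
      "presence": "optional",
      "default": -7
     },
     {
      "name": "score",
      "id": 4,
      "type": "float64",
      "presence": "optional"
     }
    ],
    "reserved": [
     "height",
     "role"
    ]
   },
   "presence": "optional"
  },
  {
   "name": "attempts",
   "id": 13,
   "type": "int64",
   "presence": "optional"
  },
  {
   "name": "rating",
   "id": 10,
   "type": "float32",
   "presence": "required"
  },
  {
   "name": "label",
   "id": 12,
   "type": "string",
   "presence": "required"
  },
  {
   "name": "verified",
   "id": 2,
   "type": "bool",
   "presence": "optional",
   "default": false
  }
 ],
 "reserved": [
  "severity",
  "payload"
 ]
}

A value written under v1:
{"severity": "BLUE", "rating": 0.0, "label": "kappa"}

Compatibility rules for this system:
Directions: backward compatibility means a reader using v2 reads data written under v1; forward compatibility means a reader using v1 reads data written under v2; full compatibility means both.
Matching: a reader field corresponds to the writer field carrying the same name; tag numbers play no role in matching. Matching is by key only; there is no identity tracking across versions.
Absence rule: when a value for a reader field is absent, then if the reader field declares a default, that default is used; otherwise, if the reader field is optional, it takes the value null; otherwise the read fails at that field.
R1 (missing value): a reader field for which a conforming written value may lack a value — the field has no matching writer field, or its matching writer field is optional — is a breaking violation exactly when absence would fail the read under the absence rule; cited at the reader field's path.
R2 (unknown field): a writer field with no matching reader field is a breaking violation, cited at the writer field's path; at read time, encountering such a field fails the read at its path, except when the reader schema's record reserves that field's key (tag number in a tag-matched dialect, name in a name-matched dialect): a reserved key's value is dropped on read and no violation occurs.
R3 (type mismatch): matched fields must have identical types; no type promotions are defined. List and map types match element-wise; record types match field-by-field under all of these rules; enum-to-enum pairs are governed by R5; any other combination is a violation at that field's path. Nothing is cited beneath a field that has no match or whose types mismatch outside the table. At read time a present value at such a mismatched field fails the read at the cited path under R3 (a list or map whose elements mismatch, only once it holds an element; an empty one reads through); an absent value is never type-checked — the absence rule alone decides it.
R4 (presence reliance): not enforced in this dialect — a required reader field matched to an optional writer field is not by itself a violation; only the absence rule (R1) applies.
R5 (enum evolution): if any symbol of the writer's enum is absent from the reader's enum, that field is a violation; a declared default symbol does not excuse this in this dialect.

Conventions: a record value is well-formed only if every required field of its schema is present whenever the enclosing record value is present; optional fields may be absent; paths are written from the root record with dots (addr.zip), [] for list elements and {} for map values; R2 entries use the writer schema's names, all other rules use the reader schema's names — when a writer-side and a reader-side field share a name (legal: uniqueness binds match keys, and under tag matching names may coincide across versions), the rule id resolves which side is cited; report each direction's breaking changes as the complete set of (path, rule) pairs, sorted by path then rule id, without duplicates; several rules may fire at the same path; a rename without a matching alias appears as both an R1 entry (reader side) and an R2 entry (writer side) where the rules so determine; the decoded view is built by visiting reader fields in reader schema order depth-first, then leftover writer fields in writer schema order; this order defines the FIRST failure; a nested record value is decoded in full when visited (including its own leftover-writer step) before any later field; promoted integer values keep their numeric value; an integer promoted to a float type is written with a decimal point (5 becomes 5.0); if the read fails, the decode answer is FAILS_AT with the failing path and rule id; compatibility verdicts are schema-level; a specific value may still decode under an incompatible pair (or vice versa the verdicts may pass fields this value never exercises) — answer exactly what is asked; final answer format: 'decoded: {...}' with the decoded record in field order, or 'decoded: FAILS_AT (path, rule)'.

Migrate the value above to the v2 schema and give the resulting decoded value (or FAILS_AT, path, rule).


decoded: {"contact": null, "attempts": null, "rating": 0.0, "label": "kappa", "verified": false}

in Order below, arrows point writer -> reader
decode walk for Order under reader schema v2:
  contact := null (not supplied -> null)
  attempts := null (not supplied -> null)
  rating := 0.0
  label := "kappa"
  verified := false (no value, default fills)
  writer severity: reserved -> dropped
  => decoded: {"contact": null, "attempts": null, "rating": 0.0, "label": "kappa", "verified": false}
the other Order changes do not affect what is asked:
  field zip in record Geo: required changed to optional -> inert under this dialect — no rule fires on Order and the result does not move


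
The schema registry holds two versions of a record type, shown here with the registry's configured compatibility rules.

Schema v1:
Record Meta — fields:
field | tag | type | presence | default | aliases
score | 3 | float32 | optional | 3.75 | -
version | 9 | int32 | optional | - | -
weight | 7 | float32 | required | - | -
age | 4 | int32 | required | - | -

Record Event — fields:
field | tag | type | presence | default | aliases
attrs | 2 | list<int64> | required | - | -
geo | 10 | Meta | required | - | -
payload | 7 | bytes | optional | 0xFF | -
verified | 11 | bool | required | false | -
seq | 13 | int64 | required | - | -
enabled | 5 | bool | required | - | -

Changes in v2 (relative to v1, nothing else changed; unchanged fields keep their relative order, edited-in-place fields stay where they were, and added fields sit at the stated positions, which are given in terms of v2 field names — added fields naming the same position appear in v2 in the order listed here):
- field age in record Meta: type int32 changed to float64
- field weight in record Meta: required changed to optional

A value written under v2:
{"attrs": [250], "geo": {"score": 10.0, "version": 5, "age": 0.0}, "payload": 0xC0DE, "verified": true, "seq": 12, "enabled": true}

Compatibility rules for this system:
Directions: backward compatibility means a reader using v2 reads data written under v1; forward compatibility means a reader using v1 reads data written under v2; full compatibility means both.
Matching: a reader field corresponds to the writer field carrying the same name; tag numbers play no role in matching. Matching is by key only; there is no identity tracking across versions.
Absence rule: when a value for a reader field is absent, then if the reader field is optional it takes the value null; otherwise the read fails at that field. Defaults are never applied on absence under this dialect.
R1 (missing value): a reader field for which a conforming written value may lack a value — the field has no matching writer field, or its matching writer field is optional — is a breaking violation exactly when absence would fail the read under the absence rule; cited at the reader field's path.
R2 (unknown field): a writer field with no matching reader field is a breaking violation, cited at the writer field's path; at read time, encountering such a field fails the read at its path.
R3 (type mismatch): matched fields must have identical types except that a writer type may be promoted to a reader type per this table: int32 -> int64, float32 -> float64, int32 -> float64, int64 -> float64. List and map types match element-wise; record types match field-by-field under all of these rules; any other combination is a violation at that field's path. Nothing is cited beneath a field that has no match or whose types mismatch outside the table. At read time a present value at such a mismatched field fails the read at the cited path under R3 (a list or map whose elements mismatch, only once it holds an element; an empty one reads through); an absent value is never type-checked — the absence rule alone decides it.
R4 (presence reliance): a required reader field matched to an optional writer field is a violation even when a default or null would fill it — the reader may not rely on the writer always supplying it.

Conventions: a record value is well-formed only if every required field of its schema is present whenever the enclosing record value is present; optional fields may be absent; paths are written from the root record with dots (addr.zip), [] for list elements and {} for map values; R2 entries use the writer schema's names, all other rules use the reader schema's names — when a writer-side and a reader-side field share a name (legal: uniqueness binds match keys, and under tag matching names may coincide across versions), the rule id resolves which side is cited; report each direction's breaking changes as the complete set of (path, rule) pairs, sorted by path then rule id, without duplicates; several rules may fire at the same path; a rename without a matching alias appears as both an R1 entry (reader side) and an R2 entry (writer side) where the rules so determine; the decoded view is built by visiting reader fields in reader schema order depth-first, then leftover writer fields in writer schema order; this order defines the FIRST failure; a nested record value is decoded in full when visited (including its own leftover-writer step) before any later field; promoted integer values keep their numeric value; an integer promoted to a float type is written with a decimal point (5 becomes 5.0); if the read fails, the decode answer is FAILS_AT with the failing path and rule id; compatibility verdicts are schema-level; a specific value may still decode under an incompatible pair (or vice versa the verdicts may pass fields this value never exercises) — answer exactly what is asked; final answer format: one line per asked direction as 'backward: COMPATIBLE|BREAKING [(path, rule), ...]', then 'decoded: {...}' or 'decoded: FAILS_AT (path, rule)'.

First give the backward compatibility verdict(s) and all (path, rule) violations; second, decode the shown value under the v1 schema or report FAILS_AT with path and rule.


in Event below, arrows point writer -> reader
backward on Event — v2 reading data written by v1:
  attrs <- attrs (list<int64> -> list<int64>, writer required)
  geo <- geo (Meta -> Meta, writer required)
  payload <- payload (bytes -> bytes, writer optional)
  verified <- verified (bool -> bool, writer required)
  seq <- seq (int64 -> int64, writer required)
  enabled <- enabled (bool -> bool, writer required)
  geo.score <- geo.score (float32 -> float32, writer optional)
  geo.version <- geo.version (int32 -> int32, writer optional)
  geo.weight <- geo.weight (float32 -> float32, writer required)
  geo.age <- geo.age (int32 -> float64, writer required)
  nothing fires on Event: backward is COMPATIBLE
decoding the Event value with the v1 reader:
  attrs := [250]
  geo.score := 10.0
  geo.version := 5
  read fails at geo.weight under R1 (no fill)
  => FAILS_AT (geo.weight, R1)
ruling out the remaining Event differences:
  field age in record Meta: type int32 changed to float64 -> affects forward compatibility only, which is not asked

backward: COMPATIBLE []; decoded: FAILS_AT (geo.weight, R1)


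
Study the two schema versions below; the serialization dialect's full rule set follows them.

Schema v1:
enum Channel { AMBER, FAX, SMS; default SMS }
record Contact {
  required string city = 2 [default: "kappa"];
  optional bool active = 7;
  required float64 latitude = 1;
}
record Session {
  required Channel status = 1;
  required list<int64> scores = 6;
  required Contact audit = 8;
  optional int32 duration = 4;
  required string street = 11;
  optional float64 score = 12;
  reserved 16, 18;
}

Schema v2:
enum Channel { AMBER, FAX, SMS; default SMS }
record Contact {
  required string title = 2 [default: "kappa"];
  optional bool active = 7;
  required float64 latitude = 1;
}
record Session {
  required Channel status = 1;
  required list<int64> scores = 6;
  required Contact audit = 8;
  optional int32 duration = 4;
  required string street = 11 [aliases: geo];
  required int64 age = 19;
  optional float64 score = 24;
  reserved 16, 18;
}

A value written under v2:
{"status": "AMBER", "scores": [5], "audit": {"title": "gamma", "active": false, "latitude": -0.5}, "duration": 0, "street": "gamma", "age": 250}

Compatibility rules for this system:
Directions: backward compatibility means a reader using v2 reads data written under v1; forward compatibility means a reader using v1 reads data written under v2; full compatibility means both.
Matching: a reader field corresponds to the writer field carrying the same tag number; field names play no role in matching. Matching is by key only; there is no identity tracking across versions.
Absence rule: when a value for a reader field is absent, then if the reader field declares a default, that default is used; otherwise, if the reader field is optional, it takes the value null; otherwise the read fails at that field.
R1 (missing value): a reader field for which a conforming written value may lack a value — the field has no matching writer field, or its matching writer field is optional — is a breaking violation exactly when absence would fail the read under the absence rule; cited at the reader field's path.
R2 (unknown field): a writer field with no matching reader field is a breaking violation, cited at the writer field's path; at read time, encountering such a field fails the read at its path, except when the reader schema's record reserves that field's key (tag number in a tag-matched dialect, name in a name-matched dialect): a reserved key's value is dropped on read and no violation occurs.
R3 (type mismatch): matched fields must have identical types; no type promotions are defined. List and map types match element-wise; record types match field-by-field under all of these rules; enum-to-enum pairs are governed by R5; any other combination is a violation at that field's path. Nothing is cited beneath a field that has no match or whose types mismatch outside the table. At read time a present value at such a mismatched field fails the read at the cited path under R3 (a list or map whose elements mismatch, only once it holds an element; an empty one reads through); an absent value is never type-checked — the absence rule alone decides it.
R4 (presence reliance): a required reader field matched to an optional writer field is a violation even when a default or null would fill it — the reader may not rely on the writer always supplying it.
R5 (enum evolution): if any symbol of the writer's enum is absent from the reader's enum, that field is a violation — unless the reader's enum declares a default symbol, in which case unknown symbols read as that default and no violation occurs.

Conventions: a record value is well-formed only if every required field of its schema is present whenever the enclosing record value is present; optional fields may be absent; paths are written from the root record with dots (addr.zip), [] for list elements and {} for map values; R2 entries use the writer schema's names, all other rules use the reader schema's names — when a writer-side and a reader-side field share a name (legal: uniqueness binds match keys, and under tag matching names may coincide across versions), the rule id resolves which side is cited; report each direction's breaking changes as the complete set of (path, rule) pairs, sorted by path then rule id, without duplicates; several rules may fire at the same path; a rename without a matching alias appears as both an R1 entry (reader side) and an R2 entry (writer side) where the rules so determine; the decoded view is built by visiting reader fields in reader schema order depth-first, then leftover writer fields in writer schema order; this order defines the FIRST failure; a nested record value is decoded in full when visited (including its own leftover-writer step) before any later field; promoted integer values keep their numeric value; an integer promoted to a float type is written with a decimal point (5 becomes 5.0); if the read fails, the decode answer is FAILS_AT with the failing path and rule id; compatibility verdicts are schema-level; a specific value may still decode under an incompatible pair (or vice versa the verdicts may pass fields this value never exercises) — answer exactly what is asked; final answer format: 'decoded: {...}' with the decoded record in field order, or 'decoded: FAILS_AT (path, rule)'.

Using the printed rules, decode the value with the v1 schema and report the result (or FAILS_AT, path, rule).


the writer's type comes first in each Session pair
decode walk for Session under reader schema v1:
  status := "AMBER"
  scores := [5]
  audit.city := "gamma" (from writer title)
  audit.active := false
  audit.latitude := -0.5
  duration := 0
  street := "gamma"
  score := null (missing; optional => null)
  read fails at age under R2 (unknown field)
  => FAILS_AT (age, R2)
ruling out the remaining Session differences:
  field score in record Session: tag 12 changed to 24 -> shifts the Session verdicts, not this decode
  renamed field city to title in record Contact -> no rule fires on it and the decoded Session view is identical with or without it

decoded: FAILS_AT (age, R2)


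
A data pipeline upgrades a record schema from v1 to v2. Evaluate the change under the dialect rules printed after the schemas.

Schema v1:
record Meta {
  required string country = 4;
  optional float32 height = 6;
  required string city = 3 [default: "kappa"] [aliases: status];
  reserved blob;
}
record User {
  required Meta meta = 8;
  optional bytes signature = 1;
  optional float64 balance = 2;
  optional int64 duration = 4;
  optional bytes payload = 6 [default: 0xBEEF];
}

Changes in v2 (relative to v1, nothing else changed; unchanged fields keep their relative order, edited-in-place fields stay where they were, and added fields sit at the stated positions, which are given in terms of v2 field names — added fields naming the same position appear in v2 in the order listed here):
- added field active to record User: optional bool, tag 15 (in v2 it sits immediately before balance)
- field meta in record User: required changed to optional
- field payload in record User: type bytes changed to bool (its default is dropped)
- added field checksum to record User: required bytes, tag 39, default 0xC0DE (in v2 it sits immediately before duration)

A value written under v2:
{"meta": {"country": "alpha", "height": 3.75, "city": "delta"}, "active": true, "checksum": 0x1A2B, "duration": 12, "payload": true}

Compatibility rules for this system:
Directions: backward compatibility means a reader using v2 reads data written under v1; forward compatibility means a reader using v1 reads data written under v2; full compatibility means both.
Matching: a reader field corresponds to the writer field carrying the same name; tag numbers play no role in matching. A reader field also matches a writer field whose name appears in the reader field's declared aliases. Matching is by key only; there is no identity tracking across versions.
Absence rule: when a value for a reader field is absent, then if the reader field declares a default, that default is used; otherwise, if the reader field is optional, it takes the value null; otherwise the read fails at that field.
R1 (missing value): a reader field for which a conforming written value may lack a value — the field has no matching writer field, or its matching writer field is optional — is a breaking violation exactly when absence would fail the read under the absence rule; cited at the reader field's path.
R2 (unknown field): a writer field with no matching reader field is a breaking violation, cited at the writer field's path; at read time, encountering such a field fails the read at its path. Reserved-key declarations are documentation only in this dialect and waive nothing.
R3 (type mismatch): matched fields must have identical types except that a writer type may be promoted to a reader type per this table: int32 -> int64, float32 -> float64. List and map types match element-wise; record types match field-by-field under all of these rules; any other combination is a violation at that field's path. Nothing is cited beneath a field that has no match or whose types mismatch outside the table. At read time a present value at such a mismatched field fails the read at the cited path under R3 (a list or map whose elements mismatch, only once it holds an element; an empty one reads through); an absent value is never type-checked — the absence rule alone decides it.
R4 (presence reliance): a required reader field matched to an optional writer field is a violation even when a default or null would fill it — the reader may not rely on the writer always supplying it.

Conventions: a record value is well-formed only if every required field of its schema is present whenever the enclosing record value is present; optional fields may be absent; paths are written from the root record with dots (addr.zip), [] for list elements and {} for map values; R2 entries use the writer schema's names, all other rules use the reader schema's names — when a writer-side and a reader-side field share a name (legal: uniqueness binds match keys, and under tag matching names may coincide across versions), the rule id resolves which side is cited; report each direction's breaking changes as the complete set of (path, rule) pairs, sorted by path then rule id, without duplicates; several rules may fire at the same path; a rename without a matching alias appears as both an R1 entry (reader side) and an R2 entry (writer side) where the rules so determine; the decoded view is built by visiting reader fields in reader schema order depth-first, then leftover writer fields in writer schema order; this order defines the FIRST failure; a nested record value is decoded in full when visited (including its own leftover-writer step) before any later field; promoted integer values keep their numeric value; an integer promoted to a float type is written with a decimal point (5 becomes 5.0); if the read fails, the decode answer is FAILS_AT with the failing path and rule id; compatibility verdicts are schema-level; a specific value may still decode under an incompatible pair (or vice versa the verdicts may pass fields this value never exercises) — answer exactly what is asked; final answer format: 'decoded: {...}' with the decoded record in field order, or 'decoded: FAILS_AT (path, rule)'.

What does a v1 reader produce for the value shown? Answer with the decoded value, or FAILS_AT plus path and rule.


each type pair in User: writer, then reader
decoding the User value with the v1 reader:
  meta.country := "alpha"
  meta.height := 3.75
  meta.city := "delta"
  signature := null (absent, optional -> null)
  balance := null (absent, optional -> null)
  duration := 12
  read fails at payload under R3
  => FAILS_AT (payload, R3)
the rest of the User diff is inert for this question:
  added field active to record User: optional bool, tag 15 (in v2 it sits immediately before balance) -> shifts the User verdicts, not this decode
  field meta in record User: required changed to optional -> shifts the User verdicts, not this decode
  added field checksum to record User: required bytes, tag 39, default 0xC0DE (in v2 it sits immediately before duration) -> shifts the User verdicts, not this decode

decoded: FAILS_AT (payload, R3)
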